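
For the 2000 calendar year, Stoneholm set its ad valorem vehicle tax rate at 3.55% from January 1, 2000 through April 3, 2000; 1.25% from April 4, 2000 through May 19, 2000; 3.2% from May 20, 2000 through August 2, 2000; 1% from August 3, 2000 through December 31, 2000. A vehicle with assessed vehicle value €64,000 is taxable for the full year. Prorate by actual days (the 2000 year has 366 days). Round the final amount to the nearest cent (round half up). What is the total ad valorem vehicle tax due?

€1,367.78

January 1 – April 3, 2000: 94 days at 3.55% → €64,000 × 3.55% × 94/366 = €583.5191
April 4 – May 19, 2000: 46 days at 1.25% → €64,000 × 1.25% × 46/366 = €100.5464
May 20 – August 2, 2000: 75 days at 3.2% → €64,000 × 3.2% × 75/366 = €419.6721
August 3 – December 31, 2000: 151 days at 1% → €64,000 × 1% × 151/366 = €264.0437
Total = €1,367.7814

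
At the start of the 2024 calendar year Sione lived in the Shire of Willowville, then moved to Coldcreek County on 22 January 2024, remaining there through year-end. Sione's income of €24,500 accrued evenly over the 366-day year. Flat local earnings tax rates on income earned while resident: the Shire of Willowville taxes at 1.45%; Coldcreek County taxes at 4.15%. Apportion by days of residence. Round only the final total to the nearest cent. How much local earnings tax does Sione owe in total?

The Shire of Willowville, 1 January – 21 January 2024: 21 days → €24,500 × 1.45% × 21/366 = €20.3832
Coldcreek County, 22 January – 31 December 2024: 345 days → €24,500 × 4.15% × 345/366 = €958.4119
Total = €978.7951

€978.80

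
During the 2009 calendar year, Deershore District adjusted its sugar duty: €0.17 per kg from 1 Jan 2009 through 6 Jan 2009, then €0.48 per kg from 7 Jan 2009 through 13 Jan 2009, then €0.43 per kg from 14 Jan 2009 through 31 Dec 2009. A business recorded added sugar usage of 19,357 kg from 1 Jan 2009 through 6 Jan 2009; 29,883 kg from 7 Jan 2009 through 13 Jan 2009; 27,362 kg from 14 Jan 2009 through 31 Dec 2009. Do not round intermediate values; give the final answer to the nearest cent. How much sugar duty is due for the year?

€29,400.19

1 Jan – 6 Jan 2009: 19,357 kg at €0.17/kg → €3,290.69
7 Jan – 13 Jan 2009: 29,883 kg at €0.48/kg → €14,343.84
14 Jan – 31 Dec 2009: 27,362 kg at €0.43/kg → €11,765.66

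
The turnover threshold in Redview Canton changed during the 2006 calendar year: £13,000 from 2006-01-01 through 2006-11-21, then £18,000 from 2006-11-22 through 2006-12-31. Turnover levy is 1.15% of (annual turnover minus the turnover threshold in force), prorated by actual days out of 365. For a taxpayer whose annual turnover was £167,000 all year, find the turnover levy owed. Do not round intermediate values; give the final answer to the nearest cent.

2006-01-01 to 2006-11-21: 325 days, exemption £13,000 → (£167,000 − £13,000) × 1.15% × 325/365 = £1,576.9178
2006-11-22 to 2006-12-31: 40 days, exemption £18,000 → (£167,000 − £18,000) × 1.15% × 40/365 = £187.7808
Total = £1,764.6986

£1,764.70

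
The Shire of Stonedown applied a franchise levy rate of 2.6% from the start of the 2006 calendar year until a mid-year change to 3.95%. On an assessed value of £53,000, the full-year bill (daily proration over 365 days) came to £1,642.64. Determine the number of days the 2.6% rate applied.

Let d = days at the first rate; then 365 − d days at the second rate.
£53,000 × [2.6%·d + 3.95%·(365−d)] / 365 = £1,642.64
Solving gives d = 230, so the new rate took effect on 19 August 2006.

230 days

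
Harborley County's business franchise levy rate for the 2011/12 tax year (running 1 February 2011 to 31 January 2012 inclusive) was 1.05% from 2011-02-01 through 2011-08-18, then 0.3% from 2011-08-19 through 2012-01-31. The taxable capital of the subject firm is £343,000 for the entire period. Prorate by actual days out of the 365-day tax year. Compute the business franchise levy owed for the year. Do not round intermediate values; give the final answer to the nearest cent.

£2,431.54

2011-02-01 to 2011-08-18: 199 days at 1.05% → £343,000 × 1.05% × 199/365 = £1,963.5575
2011-08-19 to 2012-01-31: 166 days at 0.3% → £343,000 × 0.3% × 166/365 = £467.9836
Total = £2,431.5411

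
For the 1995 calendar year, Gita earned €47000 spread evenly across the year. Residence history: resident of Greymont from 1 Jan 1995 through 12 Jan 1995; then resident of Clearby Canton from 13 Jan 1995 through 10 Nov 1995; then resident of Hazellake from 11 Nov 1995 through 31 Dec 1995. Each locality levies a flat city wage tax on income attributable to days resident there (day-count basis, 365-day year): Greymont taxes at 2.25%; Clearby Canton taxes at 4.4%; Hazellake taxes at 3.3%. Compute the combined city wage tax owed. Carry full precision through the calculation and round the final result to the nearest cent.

Greymont, 1 Jan – 12 Jan 1995: 12 days → €47000 × 2.25% × 12/365 = €34.7671
Clearby Canton, 13 Jan – 10 Nov 1995: 302 days → €47000 × 4.4% × 302/365 = €1711.0575
Hazellake, 11 Nov – 31 Dec 1995: 51 days → €47000 × 3.3% × 51/365 = €216.7151
Total = €1962.5397

€1962.54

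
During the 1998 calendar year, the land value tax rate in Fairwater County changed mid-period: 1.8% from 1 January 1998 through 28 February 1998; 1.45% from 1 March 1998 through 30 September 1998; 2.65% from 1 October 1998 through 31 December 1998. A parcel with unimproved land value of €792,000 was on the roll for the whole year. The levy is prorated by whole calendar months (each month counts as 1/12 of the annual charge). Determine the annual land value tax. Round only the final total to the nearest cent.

€14,322.00

1 January – 28 February 1998: 2 months at 1.8% → €792,000 × 1.8% × 2/12 = €2,376.0000
1 March – 30 September 1998: 7 months at 1.45% → €792,000 × 1.45% × 7/12 = €6,699.0000
1 October – 31 December 1998: 3 months at 2.65% → €792,000 × 2.65% × 3/12 = €5,247.0000
Total = €14,322.0000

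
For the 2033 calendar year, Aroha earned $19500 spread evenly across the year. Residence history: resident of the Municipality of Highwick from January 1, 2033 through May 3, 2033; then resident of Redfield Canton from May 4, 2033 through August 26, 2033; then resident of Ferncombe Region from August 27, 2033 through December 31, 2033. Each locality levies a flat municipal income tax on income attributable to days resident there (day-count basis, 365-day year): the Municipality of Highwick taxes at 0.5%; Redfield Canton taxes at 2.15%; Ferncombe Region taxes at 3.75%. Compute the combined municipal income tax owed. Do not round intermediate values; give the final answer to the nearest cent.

$419.38

The Municipality of Highwick, January 1 – May 3, 2033: 123 days → $19500 × 0.5% × 123/365 = $32.8562
Redfield Canton, May 4 – August 26, 2033: 115 days → $19500 × 2.15% × 115/365 = $132.0925
Ferncombe Region, August 27 – December 31, 2033: 127 days → $19500 × 3.75% × 127/365 = $254.4349
Total = $419.3836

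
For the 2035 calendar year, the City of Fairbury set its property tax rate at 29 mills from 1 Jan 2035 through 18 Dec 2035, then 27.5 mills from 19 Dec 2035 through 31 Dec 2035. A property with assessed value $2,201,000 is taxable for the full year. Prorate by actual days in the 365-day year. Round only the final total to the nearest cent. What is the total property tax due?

1 Jan – 18 Dec 2035: 352 days at 29 mills → $2,201,000 × 2.9% × 352/365 = $61,555.6384
19 Dec – 31 Dec 2035: 13 days at 27.5 mills → $2,201,000 × 2.75% × 13/365 = $2,155.7740
Total = $63,711.4123

$63,711.41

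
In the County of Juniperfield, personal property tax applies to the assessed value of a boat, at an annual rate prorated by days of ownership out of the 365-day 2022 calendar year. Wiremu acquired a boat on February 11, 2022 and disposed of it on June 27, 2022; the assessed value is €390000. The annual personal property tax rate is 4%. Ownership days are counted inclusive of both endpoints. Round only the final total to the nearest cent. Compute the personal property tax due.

€5855.34

Days held (February 11 – June 27, 2022): 137 out of 365
Tax = €390000 × 4% × 137/365 = €5855.3425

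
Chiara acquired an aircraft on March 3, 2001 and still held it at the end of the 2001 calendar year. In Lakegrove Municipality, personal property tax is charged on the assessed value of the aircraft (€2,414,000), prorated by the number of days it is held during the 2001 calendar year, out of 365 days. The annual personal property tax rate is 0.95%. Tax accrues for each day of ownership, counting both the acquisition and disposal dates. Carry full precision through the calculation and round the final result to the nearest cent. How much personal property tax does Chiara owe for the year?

Days held (March 3 – December 31, 2001): 304 out of 365
Tax = €2,414,000 × 0.95% × 304/365 = €19,100.3616

€19,100.36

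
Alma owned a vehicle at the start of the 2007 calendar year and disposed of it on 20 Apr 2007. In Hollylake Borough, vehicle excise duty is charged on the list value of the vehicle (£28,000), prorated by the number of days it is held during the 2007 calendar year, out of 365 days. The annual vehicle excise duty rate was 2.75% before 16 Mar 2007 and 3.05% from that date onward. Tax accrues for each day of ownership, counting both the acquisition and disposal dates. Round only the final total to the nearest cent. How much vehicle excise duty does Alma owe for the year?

£240.34

1 Jan – 15 Mar 2007: 74 days at 2.75% → £28,000 × 2.75% × 74/365 = £156.1096
16 Mar – 20 Apr 2007: 36 days at 3.05% → £28,000 × 3.05% × 36/365 = £84.2301
Total = £240.3397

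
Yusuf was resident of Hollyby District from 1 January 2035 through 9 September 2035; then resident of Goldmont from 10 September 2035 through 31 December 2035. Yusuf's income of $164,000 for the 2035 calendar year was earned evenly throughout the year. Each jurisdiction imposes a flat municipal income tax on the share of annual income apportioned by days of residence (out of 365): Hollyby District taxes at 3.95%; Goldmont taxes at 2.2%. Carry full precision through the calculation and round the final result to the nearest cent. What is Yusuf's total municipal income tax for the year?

$5,589.48

Hollyby District, 1 January – 9 September 2035: 252 days → $164,000 × 3.95% × 252/365 = $4,472.4822
Goldmont, 10 September – 31 December 2035: 113 days → $164,000 × 2.2% × 113/365 = $1,116.9973
Total = $5,589.4795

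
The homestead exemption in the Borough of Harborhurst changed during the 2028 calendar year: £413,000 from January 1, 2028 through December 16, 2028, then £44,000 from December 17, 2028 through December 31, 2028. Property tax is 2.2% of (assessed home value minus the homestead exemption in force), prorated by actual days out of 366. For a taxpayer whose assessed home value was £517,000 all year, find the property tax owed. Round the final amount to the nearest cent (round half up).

January 1 – December 16, 2028: 351 days, exemption £413,000 → (£517,000 − £413,000) × 2.2% × 351/366 = £2,194.2295
December 17 – December 31, 2028: 15 days, exemption £44,000 → (£517,000 − £44,000) × 2.2% × 15/366 = £426.4754
Total = £2,620.7049

£2,620.70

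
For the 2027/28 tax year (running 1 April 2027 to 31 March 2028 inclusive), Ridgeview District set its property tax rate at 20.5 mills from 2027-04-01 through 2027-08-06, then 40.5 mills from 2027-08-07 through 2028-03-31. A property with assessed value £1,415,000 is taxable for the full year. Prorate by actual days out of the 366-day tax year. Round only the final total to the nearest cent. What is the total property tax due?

2027-04-01 to 2027-08-06: 128 days at 20.5 mills → £1,415,000 × 2.05% × 128/366 = £10,144.6995
2027-08-07 to 2028-03-31: 238 days at 40.5 mills → £1,415,000 × 4.05% × 238/366 = £37,265.5328
Total = £47,410.2322

£47,410.23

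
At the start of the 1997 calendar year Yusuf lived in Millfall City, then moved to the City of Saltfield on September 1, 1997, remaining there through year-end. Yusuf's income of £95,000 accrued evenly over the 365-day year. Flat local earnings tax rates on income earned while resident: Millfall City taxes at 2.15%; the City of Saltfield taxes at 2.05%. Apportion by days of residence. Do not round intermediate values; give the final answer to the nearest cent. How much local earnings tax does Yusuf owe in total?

Millfall City, January 1 – August 31, 1997: 243 days → £95,000 × 2.15% × 243/365 = £1,359.8014
The City of Saltfield, September 1 – December 31, 1997: 122 days → £95,000 × 2.05% × 122/365 = £650.9452
Total = £2,010.7466

£2,010.75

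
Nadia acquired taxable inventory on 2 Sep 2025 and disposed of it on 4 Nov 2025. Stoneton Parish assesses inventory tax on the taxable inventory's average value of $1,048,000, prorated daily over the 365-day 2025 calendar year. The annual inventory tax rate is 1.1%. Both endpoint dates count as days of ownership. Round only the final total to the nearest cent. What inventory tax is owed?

Days held (2 Sep – 4 Nov 2025): 64 out of 365
Tax = $1,048,000 × 1.1% × 64/365 = $2,021.3479

$2,021.35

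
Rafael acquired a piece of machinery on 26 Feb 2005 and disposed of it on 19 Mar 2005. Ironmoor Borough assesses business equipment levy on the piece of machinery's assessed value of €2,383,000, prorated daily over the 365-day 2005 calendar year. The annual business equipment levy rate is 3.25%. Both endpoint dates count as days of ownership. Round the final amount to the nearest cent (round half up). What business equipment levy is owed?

Days held (26 Feb – 19 Mar 2005): 22 out of 365
Tax = €2,383,000 × 3.25% × 22/365 = €4,668.0685

€4,668.07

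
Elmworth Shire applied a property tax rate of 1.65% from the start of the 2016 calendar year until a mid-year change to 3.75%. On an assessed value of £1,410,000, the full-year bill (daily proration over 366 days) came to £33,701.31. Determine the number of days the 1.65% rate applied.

Let d = days at the first rate; then 366 − d days at the second rate.
£1,410,000 × [1.65%·d + 3.75%·(366−d)] / 366 = £33,701.31
Solving gives d = 237, so the new rate took effect on 25 August 2016.

237 days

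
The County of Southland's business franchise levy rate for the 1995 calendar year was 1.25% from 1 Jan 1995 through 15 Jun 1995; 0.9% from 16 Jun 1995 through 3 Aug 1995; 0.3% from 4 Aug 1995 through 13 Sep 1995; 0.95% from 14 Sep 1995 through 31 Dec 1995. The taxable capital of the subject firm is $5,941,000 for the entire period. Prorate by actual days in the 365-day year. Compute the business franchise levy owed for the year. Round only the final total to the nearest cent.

1 Jan – 15 Jun 1995: 166 days at 1.25% → $5,941,000 × 1.25% × 166/365 = $33,774.1781
16 Jun – 3 Aug 1995: 49 days at 0.9% → $5,941,000 × 0.9% × 49/365 = $7,178.0301
4 Aug – 13 Sep 1995: 41 days at 0.3% → $5,941,000 × 0.3% × 41/365 = $2,002.0356
14 Sep – 31 Dec 1995: 109 days at 0.95% → $5,941,000 × 0.95% × 109/365 = $16,854.5356
Total = $59,808.7795

$59,808.78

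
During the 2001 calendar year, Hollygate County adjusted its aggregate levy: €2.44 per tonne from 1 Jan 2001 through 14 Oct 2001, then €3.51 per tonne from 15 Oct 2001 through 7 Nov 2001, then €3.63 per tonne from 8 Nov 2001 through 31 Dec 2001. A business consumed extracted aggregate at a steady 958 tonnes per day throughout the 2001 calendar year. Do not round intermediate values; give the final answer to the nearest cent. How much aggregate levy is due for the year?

€939,357.32

1 Jan – 14 Oct 2001: 287 days × 958 tonnes/day = 274,946 tonnes at €2.44/tonne → €670,868.24
15 Oct – 7 Nov 2001: 24 days × 958 tonnes/day = 22,992 tonnes at €3.51/tonne → €80,701.92
8 Nov – 31 Dec 2001: 54 days × 958 tonnes/day = 51,732 tonnes at €3.63/tonne → €187,787.16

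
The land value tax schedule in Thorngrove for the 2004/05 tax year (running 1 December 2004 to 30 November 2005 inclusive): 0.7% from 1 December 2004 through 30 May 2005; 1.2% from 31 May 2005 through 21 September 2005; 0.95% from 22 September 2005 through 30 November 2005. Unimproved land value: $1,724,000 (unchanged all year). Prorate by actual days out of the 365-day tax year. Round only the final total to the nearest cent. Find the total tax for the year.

1 December 2004 – 30 May 2005: 181 days at 0.7% → $1,724,000 × 0.7% × 181/365 = $5,984.4055
31 May – 21 September 2005: 114 days at 1.2% → $1,724,000 × 1.2% × 114/365 = $6,461.4575
22 September – 30 November 2005: 70 days at 0.95% → $1,724,000 × 0.95% × 70/365 = $3,140.9863
Total = $15,586.8493

$15,586.85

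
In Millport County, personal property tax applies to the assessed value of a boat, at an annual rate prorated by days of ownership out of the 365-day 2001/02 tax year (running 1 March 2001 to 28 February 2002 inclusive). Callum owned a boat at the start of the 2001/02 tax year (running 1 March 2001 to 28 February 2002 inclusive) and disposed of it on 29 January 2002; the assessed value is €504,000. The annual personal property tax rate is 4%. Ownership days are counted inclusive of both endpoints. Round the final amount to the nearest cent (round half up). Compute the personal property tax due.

Days held (1 March 2001 – 29 January 2002): 335 out of 365
Tax = €504,000 × 4% × 335/365 = €18,503.0137

€18,503.01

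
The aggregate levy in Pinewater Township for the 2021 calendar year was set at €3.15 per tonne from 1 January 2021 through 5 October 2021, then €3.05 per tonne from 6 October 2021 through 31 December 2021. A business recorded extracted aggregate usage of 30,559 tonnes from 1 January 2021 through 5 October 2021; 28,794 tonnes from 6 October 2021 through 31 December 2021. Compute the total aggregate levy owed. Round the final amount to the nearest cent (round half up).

1 January – 5 October 2021: 30,559 tonnes at €3.15/tonne → €96,260.85
6 October – 31 December 2021: 28,794 tonnes at €3.05/tonne → €87,821.70

€184,082.55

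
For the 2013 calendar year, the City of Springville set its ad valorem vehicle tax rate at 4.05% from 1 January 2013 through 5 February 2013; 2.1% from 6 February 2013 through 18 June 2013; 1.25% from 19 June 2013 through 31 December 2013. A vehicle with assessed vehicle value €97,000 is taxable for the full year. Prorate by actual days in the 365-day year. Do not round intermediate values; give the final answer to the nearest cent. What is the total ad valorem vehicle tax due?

1 January – 5 February 2013: 36 days at 4.05% → €97,000 × 4.05% × 36/365 = €387.4685
6 February – 18 June 2013: 133 days at 2.1% → €97,000 × 2.1% × 133/365 = €742.2493
19 June – 31 December 2013: 196 days at 1.25% → €97,000 × 1.25% × 196/365 = €651.0959
Total = €1,780.8137

€1,780.81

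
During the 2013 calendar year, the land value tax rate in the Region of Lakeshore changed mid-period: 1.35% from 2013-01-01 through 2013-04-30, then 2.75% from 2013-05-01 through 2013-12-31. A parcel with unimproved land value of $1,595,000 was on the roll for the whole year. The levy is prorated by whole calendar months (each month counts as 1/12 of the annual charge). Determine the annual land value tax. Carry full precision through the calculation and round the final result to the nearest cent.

2013-01-01 to 2013-04-30: 4 months at 1.35% → $1,595,000 × 1.35% × 4/12 = $7,177.5000
2013-05-01 to 2013-12-31: 8 months at 2.75% → $1,595,000 × 2.75% × 8/12 = $29,241.6667
Total = $36,419.1667

$36,419.17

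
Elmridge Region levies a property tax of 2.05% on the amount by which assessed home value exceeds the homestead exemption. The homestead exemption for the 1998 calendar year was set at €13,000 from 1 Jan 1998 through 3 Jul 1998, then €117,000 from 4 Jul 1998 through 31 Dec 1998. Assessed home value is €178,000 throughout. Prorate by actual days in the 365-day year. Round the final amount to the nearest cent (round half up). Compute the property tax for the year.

€2,325.26

1 Jan – 3 Jul 1998: 184 days, exemption €13,000 → (€178,000 − €13,000) × 2.05% × 184/365 = €1,705.1507
4 Jul – 31 Dec 1998: 181 days, exemption €117,000 → (€178,000 − €117,000) × 2.05% × 181/365 = €620.1110
Total = €2,325.2616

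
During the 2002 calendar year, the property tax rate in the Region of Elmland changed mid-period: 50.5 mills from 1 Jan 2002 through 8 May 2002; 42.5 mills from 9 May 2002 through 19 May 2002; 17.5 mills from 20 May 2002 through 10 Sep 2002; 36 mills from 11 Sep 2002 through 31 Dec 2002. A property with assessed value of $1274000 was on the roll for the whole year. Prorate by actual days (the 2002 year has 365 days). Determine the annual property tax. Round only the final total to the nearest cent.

1 Jan – 8 May 2002: 128 days at 50.5 mills → $1274000 × 5.05% × 128/365 = $22562.0164
9 May – 19 May 2002: 11 days at 42.5 mills → $1274000 × 4.25% × 11/365 = $1631.7671
20 May – 10 Sep 2002: 114 days at 17.5 mills → $1274000 × 1.75% × 114/365 = $6963.3699
11 Sep – 31 Dec 2002: 112 days at 36 mills → $1274000 × 3.6% × 112/365 = $14073.3370
Total = $45230.4904

$45230.49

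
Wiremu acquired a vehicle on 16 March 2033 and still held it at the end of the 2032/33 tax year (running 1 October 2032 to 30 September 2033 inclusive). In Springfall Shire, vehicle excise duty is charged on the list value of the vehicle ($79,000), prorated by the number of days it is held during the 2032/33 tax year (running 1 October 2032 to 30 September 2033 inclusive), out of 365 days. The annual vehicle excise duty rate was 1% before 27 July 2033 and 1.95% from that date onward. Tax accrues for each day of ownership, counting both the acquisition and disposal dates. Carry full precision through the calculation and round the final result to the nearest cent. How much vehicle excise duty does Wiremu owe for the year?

16 March – 26 July 2033: 133 days at 1% → $79,000 × 1% × 133/365 = $287.8630
27 July – 30 September 2033: 66 days at 1.95% → $79,000 × 1.95% × 66/365 = $278.5562
Total = $566.4192

$566.42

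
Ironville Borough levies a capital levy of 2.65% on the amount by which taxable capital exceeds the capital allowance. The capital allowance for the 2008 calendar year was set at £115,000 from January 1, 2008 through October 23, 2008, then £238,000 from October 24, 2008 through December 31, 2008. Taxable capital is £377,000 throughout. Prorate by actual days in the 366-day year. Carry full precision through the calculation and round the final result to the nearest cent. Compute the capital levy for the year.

£6,328.50

January 1 – October 23, 2008: 297 days, exemption £115,000 → (£377,000 − £115,000) × 2.65% × 297/366 = £5,634.0738
October 24 – December 31, 2008: 69 days, exemption £238,000 → (£377,000 − £238,000) × 2.65% × 69/366 = £694.4303
Total = £6,328.5041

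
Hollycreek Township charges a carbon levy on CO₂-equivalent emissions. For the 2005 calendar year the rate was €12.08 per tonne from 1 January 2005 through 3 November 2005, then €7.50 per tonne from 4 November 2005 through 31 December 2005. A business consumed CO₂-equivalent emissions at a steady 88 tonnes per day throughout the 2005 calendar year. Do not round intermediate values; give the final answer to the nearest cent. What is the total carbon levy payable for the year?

€364,633.28

1 January – 3 November 2005: 307 days × 88 tonnes/day = 27,016 tonnes at €12.08/tonne → €326,353.28
4 November – 31 December 2005: 58 days × 88 tonnes/day = 5,104 tonnes at €7.50/tonne → €38,280.00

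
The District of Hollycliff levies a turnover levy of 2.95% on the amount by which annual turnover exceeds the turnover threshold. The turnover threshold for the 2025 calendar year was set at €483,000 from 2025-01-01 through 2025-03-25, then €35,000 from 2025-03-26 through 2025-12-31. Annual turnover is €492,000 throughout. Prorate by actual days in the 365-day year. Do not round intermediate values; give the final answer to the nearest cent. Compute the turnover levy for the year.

€10,440.01

2025-01-01 to 2025-03-25: 84 days, exemption €483,000 → (€492,000 − €483,000) × 2.95% × 84/365 = €61.1014
2025-03-26 to 2025-12-31: 281 days, exemption €35,000 → (€492,000 − €35,000) × 2.95% × 281/365 = €10,378.9082
Total = €10,440.0096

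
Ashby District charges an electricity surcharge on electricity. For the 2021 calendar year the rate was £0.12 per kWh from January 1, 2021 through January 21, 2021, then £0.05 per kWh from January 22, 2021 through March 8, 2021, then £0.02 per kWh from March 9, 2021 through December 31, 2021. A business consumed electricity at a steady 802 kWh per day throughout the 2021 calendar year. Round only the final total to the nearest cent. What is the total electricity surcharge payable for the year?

£8,645.56

January 1 – January 21, 2021: 21 days × 802 kWh/day = 16,842 kWh at £0.12/kWh → £2,021.04
January 22 – March 8, 2021: 46 days × 802 kWh/day = 36,892 kWh at £0.05/kWh → £1,844.60
March 9 – December 31, 2021: 298 days × 802 kWh/day = 238,996 kWh at £0.02/kWh → £4,779.92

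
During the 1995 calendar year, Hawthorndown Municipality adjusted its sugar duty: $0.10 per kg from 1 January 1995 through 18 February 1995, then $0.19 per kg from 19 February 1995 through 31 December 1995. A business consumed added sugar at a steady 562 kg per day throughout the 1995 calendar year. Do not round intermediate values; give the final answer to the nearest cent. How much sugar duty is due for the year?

1 January – 18 February 1995: 49 days × 562 kg/day = 27,538 kg at $0.10/kg → $2,753.80
19 February – 31 December 1995: 316 days × 562 kg/day = 177,592 kg at $0.19/kg → $33,742.48

$36,496.28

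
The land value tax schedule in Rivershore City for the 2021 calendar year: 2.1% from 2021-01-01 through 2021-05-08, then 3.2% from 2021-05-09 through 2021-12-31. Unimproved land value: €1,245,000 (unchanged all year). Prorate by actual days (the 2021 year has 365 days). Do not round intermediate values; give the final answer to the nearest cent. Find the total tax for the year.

2021-01-01 to 2021-05-08: 128 days at 2.1% → €1,245,000 × 2.1% × 128/365 = €9,168.6575
2021-05-09 to 2021-12-31: 237 days at 3.2% → €1,245,000 × 3.2% × 237/365 = €25,868.7123
Total = €35,037.3699

€35,037.37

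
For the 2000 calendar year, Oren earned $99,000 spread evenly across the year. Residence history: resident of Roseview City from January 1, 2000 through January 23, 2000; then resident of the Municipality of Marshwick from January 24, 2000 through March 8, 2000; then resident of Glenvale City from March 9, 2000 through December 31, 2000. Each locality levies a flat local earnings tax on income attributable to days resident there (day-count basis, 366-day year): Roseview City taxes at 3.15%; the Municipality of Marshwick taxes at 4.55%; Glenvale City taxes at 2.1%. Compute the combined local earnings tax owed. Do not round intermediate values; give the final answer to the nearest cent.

Roseview City, January 1 – January 23, 2000: 23 days → $99,000 × 3.15% × 23/366 = $195.9713
The Municipality of Marshwick, January 24 – March 8, 2000: 45 days → $99,000 × 4.55% × 45/366 = $553.8320
Glenvale City, March 9 – December 31, 2000: 298 days → $99,000 × 2.1% × 298/366 = $1,692.7377
Total = $2,442.5410

$2,442.54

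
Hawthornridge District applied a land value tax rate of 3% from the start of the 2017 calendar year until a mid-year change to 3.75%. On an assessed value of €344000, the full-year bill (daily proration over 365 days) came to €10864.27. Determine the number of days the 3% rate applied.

Let d = days at the first rate; then 365 − d days at the second rate.
€344000 × [3%·d + 3.75%·(365−d)] / 365 = €10864.27
Solving gives d = 288, so the new rate took effect on 16 October 2017.

288 days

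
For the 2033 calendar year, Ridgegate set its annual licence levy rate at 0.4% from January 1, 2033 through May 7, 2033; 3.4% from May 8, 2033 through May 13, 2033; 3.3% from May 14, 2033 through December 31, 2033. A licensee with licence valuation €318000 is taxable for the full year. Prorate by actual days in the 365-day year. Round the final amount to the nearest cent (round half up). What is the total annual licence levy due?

€7290.48

January 1 – May 7, 2033: 127 days at 0.4% → €318000 × 0.4% × 127/365 = €442.5863
May 8 – May 13, 2033: 6 days at 3.4% → €318000 × 3.4% × 6/365 = €177.7315
May 14 – December 31, 2033: 232 days at 3.3% → €318000 × 3.3% × 232/365 = €6670.1589
Total = €7290.4767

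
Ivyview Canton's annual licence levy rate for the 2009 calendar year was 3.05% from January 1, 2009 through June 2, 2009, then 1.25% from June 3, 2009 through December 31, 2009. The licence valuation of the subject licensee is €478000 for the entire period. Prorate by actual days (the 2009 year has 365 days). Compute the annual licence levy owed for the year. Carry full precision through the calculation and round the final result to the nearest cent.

January 1 – June 2, 2009: 153 days at 3.05% → €478000 × 3.05% × 153/365 = €6111.1973
June 3 – December 31, 2009: 212 days at 1.25% → €478000 × 1.25% × 212/365 = €3470.4110
Total = €9581.6082

€9581.61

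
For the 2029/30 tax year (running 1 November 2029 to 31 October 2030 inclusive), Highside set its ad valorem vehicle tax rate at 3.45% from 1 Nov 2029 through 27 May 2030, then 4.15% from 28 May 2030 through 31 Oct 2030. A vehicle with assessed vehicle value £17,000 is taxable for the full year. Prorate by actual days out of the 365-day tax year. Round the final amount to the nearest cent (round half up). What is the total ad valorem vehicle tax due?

1 Nov 2029 – 27 May 2030: 208 days at 3.45% → £17,000 × 3.45% × 208/365 = £334.2247
28 May – 31 Oct 2030: 157 days at 4.15% → £17,000 × 4.15% × 157/365 = £303.4616
Total = £637.6863

£637.69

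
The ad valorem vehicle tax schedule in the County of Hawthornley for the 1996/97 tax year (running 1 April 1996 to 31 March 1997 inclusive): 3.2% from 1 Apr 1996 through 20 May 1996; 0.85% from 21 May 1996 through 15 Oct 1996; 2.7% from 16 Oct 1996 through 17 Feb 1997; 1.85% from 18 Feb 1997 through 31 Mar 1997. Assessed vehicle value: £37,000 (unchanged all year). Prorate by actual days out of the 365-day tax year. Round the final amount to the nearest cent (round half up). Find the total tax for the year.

1 Apr – 20 May 1996: 50 days at 3.2% → £37,000 × 3.2% × 50/365 = £162.1918
21 May – 15 Oct 1996: 148 days at 0.85% → £37,000 × 0.85% × 148/365 = £127.5233
16 Oct 1996 – 17 Feb 1997: 125 days at 2.7% → £37,000 × 2.7% × 125/365 = £342.1233
18 Feb – 31 Mar 1997: 42 days at 1.85% → £37,000 × 1.85% × 42/365 = £78.7644
Total = £710.6027

£710.60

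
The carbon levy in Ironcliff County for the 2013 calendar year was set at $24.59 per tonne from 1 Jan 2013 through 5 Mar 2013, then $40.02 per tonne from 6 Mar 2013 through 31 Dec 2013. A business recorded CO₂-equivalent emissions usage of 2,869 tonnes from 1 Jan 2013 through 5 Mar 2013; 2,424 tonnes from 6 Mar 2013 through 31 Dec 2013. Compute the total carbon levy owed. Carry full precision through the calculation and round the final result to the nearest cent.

1 Jan – 5 Mar 2013: 2,869 tonnes at $24.59/tonne → $70548.71
6 Mar – 31 Dec 2013: 2,424 tonnes at $40.02/tonne → $97008.48

$167557.19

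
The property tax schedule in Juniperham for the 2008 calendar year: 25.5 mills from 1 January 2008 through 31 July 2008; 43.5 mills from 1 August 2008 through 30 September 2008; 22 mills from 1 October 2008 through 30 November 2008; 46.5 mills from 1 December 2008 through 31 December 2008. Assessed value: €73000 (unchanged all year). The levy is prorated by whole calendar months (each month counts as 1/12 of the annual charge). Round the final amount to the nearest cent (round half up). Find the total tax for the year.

€2165.67

1 January – 31 July 2008: 7 months at 25.5 mills → €73000 × 2.55% × 7/12 = €1085.8750
1 August – 30 September 2008: 2 months at 43.5 mills → €73000 × 4.35% × 2/12 = €529.2500
1 October – 30 November 2008: 2 months at 22 mills → €73000 × 2.2% × 2/12 = €267.6667
1 December – 31 December 2008: 1 month at 46.5 mills → €73000 × 4.65% × 1/12 = €282.8750
Total = €2165.6667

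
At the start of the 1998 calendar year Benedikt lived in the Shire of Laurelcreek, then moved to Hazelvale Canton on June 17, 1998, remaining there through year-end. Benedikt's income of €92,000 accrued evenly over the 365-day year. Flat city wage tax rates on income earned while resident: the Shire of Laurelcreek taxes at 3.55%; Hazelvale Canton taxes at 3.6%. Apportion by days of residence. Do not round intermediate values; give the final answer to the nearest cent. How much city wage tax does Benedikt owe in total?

The Shire of Laurelcreek, January 1 – June 16, 1998: 167 days → €92,000 × 3.55% × 167/365 = €1,494.3068
Hazelvale Canton, June 17 – December 31, 1998: 198 days → €92,000 × 3.6% × 198/365 = €1,796.6466
Total = €3,290.9534

€3,290.95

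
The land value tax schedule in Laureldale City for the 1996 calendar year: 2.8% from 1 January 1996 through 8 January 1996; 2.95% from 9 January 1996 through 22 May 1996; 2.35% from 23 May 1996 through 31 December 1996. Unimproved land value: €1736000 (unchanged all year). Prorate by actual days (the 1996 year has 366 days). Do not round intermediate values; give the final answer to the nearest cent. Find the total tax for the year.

€44808.72

1 January – 8 January 1996: 8 days at 2.8% → €1736000 × 2.8% × 8/366 = €1062.4699
9 January – 22 May 1996: 135 days at 2.95% → €1736000 × 2.95% × 135/366 = €18889.6721
23 May – 31 December 1996: 223 days at 2.35% → €1736000 × 2.35% × 223/366 = €24856.5792
Total = €44808.7213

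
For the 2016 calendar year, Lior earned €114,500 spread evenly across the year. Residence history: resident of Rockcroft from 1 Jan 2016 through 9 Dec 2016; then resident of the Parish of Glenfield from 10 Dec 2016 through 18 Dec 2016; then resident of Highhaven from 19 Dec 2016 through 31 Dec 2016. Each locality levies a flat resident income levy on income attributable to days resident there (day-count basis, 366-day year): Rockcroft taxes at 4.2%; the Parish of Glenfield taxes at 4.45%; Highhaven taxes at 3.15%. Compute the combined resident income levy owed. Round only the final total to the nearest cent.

Rockcroft, 1 Jan – 9 Dec 2016: 344 days → €114,500 × 4.2% × 344/366 = €4,519.9344
The Parish of Glenfield, 10 Dec – 18 Dec 2016: 9 days → €114,500 × 4.45% × 9/366 = €125.2930
Highhaven, 19 Dec – 31 Dec 2016: 13 days → €114,500 × 3.15% × 13/366 = €128.1086
Total = €4,773.3361

€4,773.34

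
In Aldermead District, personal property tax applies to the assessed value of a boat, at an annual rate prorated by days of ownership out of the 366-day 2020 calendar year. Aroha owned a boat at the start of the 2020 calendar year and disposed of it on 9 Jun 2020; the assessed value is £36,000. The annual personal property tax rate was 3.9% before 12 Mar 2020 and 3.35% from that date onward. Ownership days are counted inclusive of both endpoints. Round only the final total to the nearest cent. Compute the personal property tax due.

1 Jan – 11 Mar 2020: 71 days at 3.9% → £36,000 × 3.9% × 71/366 = £272.3607
12 Mar – 9 Jun 2020: 90 days at 3.35% → £36,000 × 3.35% × 90/366 = £296.5574
Total = £568.9180

£568.92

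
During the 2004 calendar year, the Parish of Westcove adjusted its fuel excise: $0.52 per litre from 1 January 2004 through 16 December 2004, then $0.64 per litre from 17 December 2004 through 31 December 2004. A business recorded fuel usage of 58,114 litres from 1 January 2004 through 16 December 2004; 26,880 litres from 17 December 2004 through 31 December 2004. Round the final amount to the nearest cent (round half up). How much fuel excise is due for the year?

$47,422.48

1 January – 16 December 2004: 58,114 litres at $0.52/litre → $30,219.28
17 December – 31 December 2004: 26,880 litres at $0.64/litre → $17,203.20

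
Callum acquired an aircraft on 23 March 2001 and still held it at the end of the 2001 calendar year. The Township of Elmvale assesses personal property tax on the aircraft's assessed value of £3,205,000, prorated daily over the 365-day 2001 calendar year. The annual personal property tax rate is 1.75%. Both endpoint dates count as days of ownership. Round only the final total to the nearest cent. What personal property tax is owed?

Days held (23 March – 31 December 2001): 284 out of 365
Tax = £3,205,000 × 1.75% × 284/365 = £43,640.6849

£43,640.68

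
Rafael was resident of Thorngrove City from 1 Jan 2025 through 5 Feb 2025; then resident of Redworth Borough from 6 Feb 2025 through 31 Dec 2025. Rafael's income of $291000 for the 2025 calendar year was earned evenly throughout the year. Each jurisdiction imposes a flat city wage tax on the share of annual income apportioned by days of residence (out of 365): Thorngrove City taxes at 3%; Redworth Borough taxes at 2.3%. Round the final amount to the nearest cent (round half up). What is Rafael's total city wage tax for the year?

Thorngrove City, 1 Jan – 5 Feb 2025: 36 days → $291000 × 3% × 36/365 = $861.0411
Redworth Borough, 6 Feb – 31 Dec 2025: 329 days → $291000 × 2.3% × 329/365 = $6032.8685
Total = $6893.9096

$6893.91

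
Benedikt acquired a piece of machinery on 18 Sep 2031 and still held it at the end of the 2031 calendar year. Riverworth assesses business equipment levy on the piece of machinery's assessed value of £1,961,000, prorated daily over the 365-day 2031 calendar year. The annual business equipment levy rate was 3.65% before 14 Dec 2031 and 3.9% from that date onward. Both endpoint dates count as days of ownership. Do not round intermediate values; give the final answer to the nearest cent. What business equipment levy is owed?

£20,832.27

18 Sep – 13 Dec 2031: 87 days at 3.65% → £1,961,000 × 3.65% × 87/365 = £17,060.7000
14 Dec – 31 Dec 2031: 18 days at 3.9% → £1,961,000 × 3.9% × 18/365 = £3,771.5671
Total = £20,832.2671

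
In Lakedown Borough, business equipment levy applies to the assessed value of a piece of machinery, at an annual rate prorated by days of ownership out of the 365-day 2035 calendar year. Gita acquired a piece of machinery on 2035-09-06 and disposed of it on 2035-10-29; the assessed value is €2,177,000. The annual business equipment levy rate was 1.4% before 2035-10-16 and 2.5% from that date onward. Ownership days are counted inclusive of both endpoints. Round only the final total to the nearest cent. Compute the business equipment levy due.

2035-09-06 to 2035-10-15: 40 days at 1.4% → €2,177,000 × 1.4% × 40/365 = €3,340.0548
2035-10-16 to 2035-10-29: 14 days at 2.5% → €2,177,000 × 2.5% × 14/365 = €2,087.5342
Total = €5,427.5890

€5,427.59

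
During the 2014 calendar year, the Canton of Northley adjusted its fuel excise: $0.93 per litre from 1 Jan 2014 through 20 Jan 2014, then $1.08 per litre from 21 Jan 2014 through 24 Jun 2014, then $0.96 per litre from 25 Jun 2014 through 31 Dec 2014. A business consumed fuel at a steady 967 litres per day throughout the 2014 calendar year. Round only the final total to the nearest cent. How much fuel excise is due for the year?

$356242.80

1 Jan – 20 Jan 2014: 20 days × 967 litres/day = 19,340 litres at $0.93/litre → $17986.20
21 Jan – 24 Jun 2014: 155 days × 967 litres/day = 149,885 litres at $1.08/litre → $161875.80
25 Jun – 31 Dec 2014: 190 days × 967 litres/day = 183,730 litres at $0.96/litre → $176380.80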